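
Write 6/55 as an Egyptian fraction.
1/10 + 1/110

Greedy algorithm:
6/55: ceiling(55/6) = 10, use 1/10
1/110: ceiling(110/1) = 110, use 1/110
Result: 6/55 = 1/10 + 1/110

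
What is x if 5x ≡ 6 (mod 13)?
x ≡ 9 (mod 13)

gcd(5, 13) = 1, which divides 6, so solutions exist.
Find 5^(-1) mod 13 by the extended Euclidean algorithm:
13 = 2 × 5 + 3  ⟹  3 = (1)·13 + (-2)·5
5 = 1 × 3 + 2  ⟹  2 = (-1)·13 + (3)·5
3 = 1 × 2 + 1  ⟹  1 = (2)·13 + (-5)·5
So (-5)·5 ≡ 1 (mod 13), i.e. 5^(-1) ≡ -5 ≡ 8 (mod 13).
x ≡ 8 × 6 = 48 ≡ 9 (mod 13).
Check: 5 × 9 = 45 ≡ 6 (mod 13).
Unique solution: x ≡ 9 (mod 13)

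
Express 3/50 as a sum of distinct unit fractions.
1/17 + 1/850

Greedy algorithm:
3/50: ceiling(50/3) = 17, use 1/17
1/850: ceiling(850/1) = 850, use 1/850
Result: 3/50 = 1/17 + 1/850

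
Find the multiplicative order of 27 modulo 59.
29

59 is prime, so ord(27) divides φ(59) = 58.
Divisors of 58: 1, 2, 29, 58.
Repeated squaring: 27^1 ≡ 27, 27^2 ≡ 21, 27^4 ≡ 28, 27^8 ≡ 17, 27^16 ≡ 53, 27^32 ≡ 36 (mod 59).
Test 27^d mod 59 for each divisor d in increasing order:
27^1 ≡ 27
27^2 ≡ 21
27^29 = 27^16·27^8·27^4·27^1 ≡ 1  ← first divisor giving 1
The order is 29.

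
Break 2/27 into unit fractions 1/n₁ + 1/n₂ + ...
1/14 + 1/378

Greedy algorithm:
2/27: ceiling(27/2) = 14, use 1/14
1/378: ceiling(378/1) = 378, use 1/378
Result: 2/27 = 1/14 + 1/378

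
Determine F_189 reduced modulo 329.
2

Matrix identity: Q^n = [[F_(n+1), F_n], [F_n, F_(n-1)]] with Q = [[1,1],[1,0]].
n = 189 = 10111101₂. Square-and-multiply, entries mod 329:
Q^1 = [[1,1],[1,0]]
Q^2 = (Q^1)² = [[2,1],[1,1]]
Q^5 = (Q^2)²·Q = [[8,5],[5,3]]
Q^11 = (Q^5)²·Q = [[144,89],[89,55]]
Q^23 = (Q^11)²·Q = [[308,34],[34,274]]
Q^47 = (Q^23)²·Q = [[0,281],[281,48]]
Q^94 = (Q^47)² = [[1,328],[328,2]]
Q^189 = (Q^94)²·Q = [[328,2],[2,326]]
F_189 mod 329 = Q^189[0][1] = 2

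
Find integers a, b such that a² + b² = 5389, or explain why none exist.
30² + 67² (a=30, b=67)

Factorization: 5389 = 17 × 317
By Fermat: n is sum of two squares iff every prime p ≡ 3 (mod 4) appears to even power.
All primes ≡ 3 (mod 4) appear to even power.
Search a = 0, 1, 2, … for 5389 - a² a perfect square: first hit at a = 30: 5389 - 900 = 4489 = 67².
5389 = 30² + 67² = 900 + 4489 ✓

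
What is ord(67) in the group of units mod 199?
66

199 is prime, so ord(67) divides φ(199) = 198.
Divisors of 198: 1, 2, 3, 6, 9, 11, 18, 22, 33, 66, 99, 198.
Repeated squaring: 67^1 ≡ 67, 67^2 ≡ 111, 67^4 ≡ 182, 67^8 ≡ 90, 67^16 ≡ 140, 67^32 ≡ 98, 67^64 ≡ 52, 67^128 ≡ 117 (mod 199).
Test 67^d mod 199 for each divisor d in increasing order:
67^1 ≡ 67
67^2 ≡ 111
67^3 = 67^2·67^1 ≡ 74
67^6 = 67^4·67^2 ≡ 103
67^9 = 67^8·67^1 ≡ 60
67^11 = 67^8·67^2·67^1 ≡ 93
67^18 = 67^16·67^2 ≡ 18
67^22 = 67^16·67^4·67^2 ≡ 92
67^33 = 67^32·67^1 ≡ 198
67^66 = 67^64·67^2 ≡ 1  ← first divisor giving 1
The order is 66.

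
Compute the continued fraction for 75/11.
[6; 1, 4, 2]

Euclidean algorithm steps:
75 = 6 × 11 + 9
11 = 1 × 9 + 2
9 = 4 × 2 + 1
2 = 2 × 1 + 0
Continued fraction: [6; 1, 4, 2]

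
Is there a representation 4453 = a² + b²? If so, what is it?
22² + 63² (a=22, b=63)

Factorization: 4453 = 61 × 73
By Fermat: n is sum of two squares iff every prime p ≡ 3 (mod 4) appears to even power.
All primes ≡ 3 (mod 4) appear to even power.
Search a = 0, 1, 2, … for 4453 - a² a perfect square: first hit at a = 22: 4453 - 484 = 3969 = 63².
4453 = 22² + 63² = 484 + 3969 ✓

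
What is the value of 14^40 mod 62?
56

Repeated squaring. Binary of 40 = 101000.
14^1 ≡ 14 (mod 62); 14^2 ≡ 10 (mod 62); 14^4 ≡ 38 (mod 62); 14^8 ≡ 18 (mod 62); 14^16 ≡ 14 (mod 62); 14^32 ≡ 10 (mod 62)
14^40 = 14^8 × 14^32 ≡ 56 (mod 62)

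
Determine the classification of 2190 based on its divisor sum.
abundant

Proper divisors of 2190: sum = 1 + 2 + 3 + 5 + 6 + 10 + 15 + 30 + 73 + 146 + 219 + 365 + 438 + 730 + 1095 = 3138
Since 3138 > 2190, 2190 is abundant.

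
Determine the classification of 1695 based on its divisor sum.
deficient

Proper divisors of 1695: sum = 1 + 3 + 5 + 15 + 113 + 339 + 565 = 1041
Since 1041 < 1695, 1695 is deficient.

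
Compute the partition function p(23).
1255

p(n) counts ways to write n as a sum of positive integers (order ignored).
Euler's pentagonal recurrence: p(k) = p(k-1) + p(k-2) - p(k-5) - p(k-7) + p(k-12) + p(k-15) - ... (offsets j(3j∓1)/2, signs ++--, p(0)=1, p(<0)=0).
DP table for k = 0..22: p(0)=1, p(1)=1, p(2)=2, p(3)=3, p(4)=5, p(5)=7, p(6)=11, p(7)=15, p(8)=22, p(9)=30, p(10)=42, p(11)=56, p(12)=77, p(13)=101, p(14)=135, p(15)=176, p(16)=231, p(17)=297, p(18)=385, p(19)=490, p(20)=627, p(21)=792, p(22)=1002.
Final step: p(23) = p(22) + p(21) - p(18) - p(16) + p(11) + p(8) - p(1)
= 1002 + 792 - 385 - 231 + 56 + 22 - 1
= 1255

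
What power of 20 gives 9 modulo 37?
28

Baby-step giant-step with step n = ⌈√37⌉ = 7.
Baby steps 20^j mod 37 (j:value) for j=0..6: 0:1, 1:20, 2:30, 3:8, 4:12, 5:18, 6:27.
Giant-step multiplier: 20^(-7) ≡ 20^(36-7) = 20^29 ≡ 32 (mod 37).
Giant steps γ_i = 9·32^i mod 37: γ_0=9, γ_1=29, γ_2=3, γ_3=22, γ_4=1 (in table at j=0).
x = i·n + j = 4·7 + 0 = 28.
Check: 20^28 ≡ 9 (mod 37).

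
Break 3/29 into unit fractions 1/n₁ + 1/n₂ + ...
1/10 + 1/290

Greedy algorithm:
3/29: ceiling(29/3) = 10, use 1/10
1/290: ceiling(290/1) = 290, use 1/290
Result: 3/29 = 1/10 + 1/290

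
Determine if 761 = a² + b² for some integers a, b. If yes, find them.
19² + 20² (a=19, b=20)

Factorization: 761 = 761
By Fermat: n is sum of two squares iff every prime p ≡ 3 (mod 4) appears to even power.
All primes ≡ 3 (mod 4) appear to even power.
Search a = 0, 1, 2, … for 761 - a² a perfect square: first hit at a = 19: 761 - 361 = 400 = 20².
761 = 19² + 20² = 361 + 400 ✓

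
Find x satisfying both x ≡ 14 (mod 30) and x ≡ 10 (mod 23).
194

Using Chinese Remainder Theorem:
M = 30 × 23 = 690
M1 = 23, M2 = 30
y1 = 23^(-1) mod 30 = 17
y2 = 30^(-1) mod 23 = 10
x = (14×23×17 + 10×30×10) mod 690 = 194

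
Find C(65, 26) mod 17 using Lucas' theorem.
5

Using Lucas' theorem:
Write n=65 and k=26 in base 17:
n in base 17: [3, 14]
k in base 17: [1, 9]
C(65,26) mod 17 = ∏ C(n_i, k_i) mod 17
Digit binomials (mod 17): C(3,1) = 3; C(14,9) = 2002 ≡ 13
Product: 3 × 13 = 39 ≡ 5 (mod 17)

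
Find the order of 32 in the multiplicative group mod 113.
28

113 is prime, so ord(32) divides φ(113) = 112.
Divisors of 112: 1, 2, 4, 7, 8, 14, 16, 28, 56, 112.
Repeated squaring: 32^1 ≡ 32, 32^2 ≡ 7, 32^4 ≡ 49, 32^8 ≡ 28, 32^16 ≡ 106, 32^32 ≡ 49, 32^64 ≡ 28 (mod 113).
Test 32^d mod 113 for each divisor d in increasing order:
32^1 ≡ 32
32^2 ≡ 7
32^4 ≡ 49
32^7 = 32^4·32^2·32^1 ≡ 15
32^8 ≡ 28
32^14 = 32^8·32^4·32^2 ≡ 112
32^16 ≡ 106
32^28 = 32^16·32^8·32^4 ≡ 1  ← first divisor giving 1
The order is 28.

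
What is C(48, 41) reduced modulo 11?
0

Using Lucas' theorem:
Write n=48 and k=41 in base 11:
n in base 11: [4, 4]
k in base 11: [3, 8]
C(48,41) mod 11 = ∏ C(n_i, k_i) mod 11
Digit binomials (mod 11): C(4,3) = 4; C(4,8) = 0 (k_i > n_i)
Product: 4 × 0 = 0 ≡ 0 (mod 11)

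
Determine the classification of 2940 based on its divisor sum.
abundant

Proper divisors of 2940: sum = 1 + 2 + 3 + 4 + 5 + 6 + 7 + 10 + ... + 588 + 735 + 980 + 1470 (35 divisors) = 6636
Since 6636 > 2940, 2940 is abundant.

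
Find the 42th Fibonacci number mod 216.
208

Matrix identity: Q^n = [[F_(n+1), F_n], [F_n, F_(n-1)]] with Q = [[1,1],[1,0]].
n = 42 = 101010₂. Square-and-multiply, entries mod 216:
Q^1 = [[1,1],[1,0]]
Q^2 = (Q^1)² = [[2,1],[1,1]]
Q^5 = (Q^2)²·Q = [[8,5],[5,3]]
Q^10 = (Q^5)² = [[89,55],[55,34]]
Q^21 = (Q^10)²·Q = [[215,146],[146,69]]
Q^42 = (Q^21)² = [[149,208],[208,157]]
F_42 mod 216 = Q^42[0][1] = 208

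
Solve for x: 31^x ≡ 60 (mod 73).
61

Baby-step giant-step with step n = ⌈√73⌉ = 9.
Baby steps 31^j mod 73 (j:value) for j=0..8: 0:1, 1:31, 2:12, 3:7, 4:71, 5:11, 6:49, 7:59, 8:4.
Giant-step multiplier: 31^(-9) ≡ 31^(72-9) = 31^63 ≡ 63 (mod 73).
Giant steps γ_i = 60·63^i mod 73: γ_0=60, γ_1=57, γ_2=14, γ_3=6, γ_4=13, γ_5=16, γ_6=59 (in table at j=7).
x = i·n + j = 6·9 + 7 = 61.
Check: 31^61 ≡ 60 (mod 73).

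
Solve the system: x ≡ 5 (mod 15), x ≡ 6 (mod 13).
110

Using Chinese Remainder Theorem:
M = 15 × 13 = 195
M1 = 13, M2 = 15
y1 = 13^(-1) mod 15 = 7
y2 = 15^(-1) mod 13 = 7
x = (5×13×7 + 6×15×7) mod 195 = 110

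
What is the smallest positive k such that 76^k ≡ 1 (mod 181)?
180

181 is prime, so ord(76) divides φ(181) = 180.
Divisors of 180: 1, 2, 3, 4, 5, 6, 9, 10, 12, 15, 18, 20, 30, 36, 45, 60, 90, 180.
Repeated squaring: 76^1 ≡ 76, 76^2 ≡ 165, 76^4 ≡ 75, 76^8 ≡ 14, 76^16 ≡ 15, 76^32 ≡ 44, 76^64 ≡ 126, 76^128 ≡ 129 (mod 181).
Test 76^d mod 181 for each divisor d in increasing order:
76^1 ≡ 76
76^2 ≡ 165
76^3 = 76^2·76^1 ≡ 51
76^4 ≡ 75
76^5 = 76^4·76^1 ≡ 89
76^6 = 76^4·76^2 ≡ 67
76^9 = 76^8·76^1 ≡ 159
76^10 = 76^8·76^2 ≡ 138
76^12 = 76^8·76^4 ≡ 145
76^15 = 76^8·76^4·76^2·76^1 ≡ 155
76^18 = 76^16·76^2 ≡ 122
76^20 = 76^16·76^4 ≡ 39
76^30 = 76^16·76^8·76^4·76^2 ≡ 133
76^36 = 76^32·76^4 ≡ 42
76^45 = 76^32·76^8·76^4·76^1 ≡ 162
76^60 = 76^32·76^16·76^8·76^4 ≡ 132
76^90 = 76^64·76^16·76^8·76^2 ≡ 180
76^180 = 76^128·76^32·76^16·76^4 ≡ 1  ← first divisor giving 1
The order is 180.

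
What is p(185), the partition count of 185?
1071823774337

p(n) counts ways to write n as a sum of positive integers (order ignored).
Euler's pentagonal recurrence: p(k) = p(k-1) + p(k-2) - p(k-5) - p(k-7) + p(k-12) + p(k-15) - ... (offsets j(3j∓1)/2, signs ++--, p(0)=1, p(<0)=0).
DP table for k = 0..184: p(0)=1, p(1)=1, p(2)=2, p(3)=3, p(4)=5, p(5)=7, p(6)=11, p(7)=15, p(8)=22, p(9)=30, p(10)=42, p(11)=56, p(12)=77, p(13)=101, p(14)=135, p(15)=176, p(16)=231, p(17)=297, p(18)=385, p(19)=490, p(20)=627, p(21)=792, p(22)=1002, p(23)=1255, p(24)=1575, p(25)=1958, p(26)=2436, p(27)=3010, p(28)=3718, p(29)=4565, p(30)=5604, p(31)=6842, p(32)=8349, p(33)=10143, p(34)=12310, p(35)=14883, p(36)=17977, p(37)=21637, p(38)=26015, p(39)=31185, p(40)=37338, p(41)=44583, p(42)=53174, p(43)=63261, p(44)=75175, p(45)=89134, p(46)=105558, p(47)=124754, p(48)=147273, p(49)=173525, p(50)=204226, p(51)=239943, p(52)=281589, p(53)=329931, p(54)=386155, p(55)=451276, p(56)=526823, p(57)=614154, p(58)=715220, p(59)=831820, p(60)=966467, p(61)=1121505, p(62)=1300156, p(63)=1505499, p(64)=1741630, p(65)=2012558, p(66)=2323520, p(67)=2679689, p(68)=3087735, p(69)=3554345, p(70)=4087968, p(71)=4697205, p(72)=5392783, p(73)=6185689, p(74)=7089500, p(75)=8118264, p(76)=9289091, p(77)=10619863, p(78)=12132164, p(79)=13848650, p(80)=15796476, p(81)=18004327, p(82)=20506255, p(83)=23338469, p(84)=26543660, p(85)=30167357, p(86)=34262962, p(87)=38887673, p(88)=44108109, p(89)=49995925, p(90)=56634173, p(91)=64112359, p(92)=72533807, p(93)=82010177, p(94)=92669720, p(95)=104651419, p(96)=118114304, p(97)=133230930, p(98)=150198136, p(99)=169229875, p(100)=190569292, p(101)=214481126, p(102)=241265379, p(103)=271248950, p(104)=304801365, p(105)=342325709, p(106)=384276336, p(107)=431149389, p(108)=483502844, p(109)=541946240, p(110)=607163746, p(111)=679903203, p(112)=761002156, p(113)=851376628, p(114)=952050665, p(115)=1064144451, p(116)=1188908248, p(117)=1327710076, p(118)=1482074143, p(119)=1653668665, p(120)=1844349560, p(121)=2056148051, p(122)=2291320912, p(123)=2552338241, p(124)=2841940500, p(125)=3163127352, p(126)=3519222692, p(127)=3913864295, p(128)=4351078600, p(129)=4835271870, p(130)=5371315400, p(131)=5964539504, p(132)=6620830889, p(133)=7346629512, p(134)=8149040695, p(135)=9035836076, p(136)=10015581680, p(137)=11097645016, p(138)=12292341831, p(139)=13610949895, p(140)=15065878135, p(141)=16670689208, p(142)=18440293320, p(143)=20390982757, p(144)=22540654445, p(145)=24908858009, p(146)=27517052599, p(147)=30388671978, p(148)=33549419497, p(149)=37027355200, p(150)=40853235313, p(151)=45060624582, p(152)=49686288421, p(153)=54770336324, p(154)=60356673280, p(155)=66493182097, p(156)=73232243759, p(157)=80630964769, p(158)=88751778802, p(159)=97662728555, p(160)=107438159466, p(161)=118159068427, p(162)=129913904637, p(163)=142798995930, p(164)=156919475295, p(165)=172389800255, p(166)=189334822579, p(167)=207890420102, p(168)=228204732751, p(169)=250438925115, p(170)=274768617130, p(171)=301384802048, p(172)=330495499613, p(173)=362326859895, p(174)=397125074750, p(175)=435157697830, p(176)=476715857290, p(177)=522115831195, p(178)=571701605655, p(179)=625846753120, p(180)=684957390936, p(181)=749474411781, p(182)=819876908323, p(183)=896684817527, p(184)=980462880430.
Final step: p(185) = p(184) + p(183) - p(180) - p(178) + p(173) + p(170) - p(163) - p(159) + p(150) + p(145) - p(134) - p(128) + p(115) + p(108) - p(93) - p(85) + p(68) + p(59) - p(40) - p(30) + p(9)
= 980462880430 + 896684817527 - 684957390936 - 571701605655 + 362326859895 + 274768617130 - 142798995930 - 97662728555 + 40853235313 + 24908858009 - 8149040695 - 4351078600 + 1064144451 + 483502844 - 82010177 - 30167357 + 3087735 + 831820 - 37338 - 5604 + 30
= 1071823774337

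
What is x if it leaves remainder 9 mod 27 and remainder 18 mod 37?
684

Using Chinese Remainder Theorem:
M = 27 × 37 = 999
M1 = 37, M2 = 27
y1 = 37^(-1) mod 27 = 19
y2 = 27^(-1) mod 37 = 11
x = (9×37×19 + 18×27×11) mod 999 = 684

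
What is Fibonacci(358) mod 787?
503

Matrix identity: Q^n = [[F_(n+1), F_n], [F_n, F_(n-1)]] with Q = [[1,1],[1,0]].
n = 358 = 101100110₂. Square-and-multiply, entries mod 787:
Q^1 = [[1,1],[1,0]]
Q^2 = (Q^1)² = [[2,1],[1,1]]
Q^5 = (Q^2)²·Q = [[8,5],[5,3]]
Q^11 = (Q^5)²·Q = [[144,89],[89,55]]
Q^22 = (Q^11)² = [[325,397],[397,715]]
Q^44 = (Q^22)² = [[376,492],[492,671]]
Q^89 = (Q^44)²·Q = [[597,171],[171,426]]
Q^179 = (Q^89)²·Q = [[239,20],[20,219]]
Q^358 = (Q^179)² = [[70,503],[503,354]]
F_358 mod 787 = Q^358[0][1] = 503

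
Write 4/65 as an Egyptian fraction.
1/17 + 1/369 + 1/203873 + 1/83128196385

Greedy algorithm:
4/65: ceiling(65/4) = 17, use 1/17
3/1105: ceiling(1105/3) = 369, use 1/369
2/407745: ceiling(407745/2) = 203873, use 1/203873
1/83128196385: ceiling(83128196385/1) = 83128196385, use 1/83128196385
Result: 4/65 = 1/17 + 1/369 + 1/203873 + 1/83128196385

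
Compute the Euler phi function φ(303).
200

303 = 3 × 101
φ(n) = n × ∏(1 - 1/p) for each prime p dividing n
φ(303) = 303 × (1 - 1/3) × (1 - 1/101) = 200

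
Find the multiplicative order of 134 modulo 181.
180

181 is prime, so ord(134) divides φ(181) = 180.
Divisors of 180: 1, 2, 3, 4, 5, 6, 9, 10, 12, 15, 18, 20, 30, 36, 45, 60, 90, 180.
Repeated squaring: 134^1 ≡ 134, 134^2 ≡ 37, 134^4 ≡ 102, 134^8 ≡ 87, 134^16 ≡ 148, 134^32 ≡ 3, 134^64 ≡ 9, 134^128 ≡ 81 (mod 181).
Test 134^d mod 181 for each divisor d in increasing order:
134^1 ≡ 134
134^2 ≡ 37
134^3 = 134^2·134^1 ≡ 71
134^4 ≡ 102
134^5 = 134^4·134^1 ≡ 93
134^6 = 134^4·134^2 ≡ 154
134^9 = 134^8·134^1 ≡ 74
134^10 = 134^8·134^2 ≡ 142
134^12 = 134^8·134^4 ≡ 5
134^15 = 134^8·134^4·134^2·134^1 ≡ 174
134^18 = 134^16·134^2 ≡ 46
134^20 = 134^16·134^4 ≡ 73
134^30 = 134^16·134^8·134^4·134^2 ≡ 49
134^36 = 134^32·134^4 ≡ 125
134^45 = 134^32·134^8·134^4·134^1 ≡ 19
134^60 = 134^32·134^16·134^8·134^4 ≡ 48
134^90 = 134^64·134^16·134^8·134^2 ≡ 180
134^180 = 134^128·134^32·134^16·134^4 ≡ 1  ← first divisor giving 1
The order is 180.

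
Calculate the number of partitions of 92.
72533807

p(n) counts ways to write n as a sum of positive integers (order ignored).
Euler's pentagonal recurrence: p(k) = p(k-1) + p(k-2) - p(k-5) - p(k-7) + p(k-12) + p(k-15) - ... (offsets j(3j∓1)/2, signs ++--, p(0)=1, p(<0)=0).
DP table for k = 0..91: p(0)=1, p(1)=1, p(2)=2, p(3)=3, p(4)=5, p(5)=7, p(6)=11, p(7)=15, p(8)=22, p(9)=30, p(10)=42, p(11)=56, p(12)=77, p(13)=101, p(14)=135, p(15)=176, p(16)=231, p(17)=297, p(18)=385, p(19)=490, p(20)=627, p(21)=792, p(22)=1002, p(23)=1255, p(24)=1575, p(25)=1958, p(26)=2436, p(27)=3010, p(28)=3718, p(29)=4565, p(30)=5604, p(31)=6842, p(32)=8349, p(33)=10143, p(34)=12310, p(35)=14883, p(36)=17977, p(37)=21637, p(38)=26015, p(39)=31185, p(40)=37338, p(41)=44583, p(42)=53174, p(43)=63261, p(44)=75175, p(45)=89134, p(46)=105558, p(47)=124754, p(48)=147273, p(49)=173525, p(50)=204226, p(51)=239943, p(52)=281589, p(53)=329931, p(54)=386155, p(55)=451276, p(56)=526823, p(57)=614154, p(58)=715220, p(59)=831820, p(60)=966467, p(61)=1121505, p(62)=1300156, p(63)=1505499, p(64)=1741630, p(65)=2012558, p(66)=2323520, p(67)=2679689, p(68)=3087735, p(69)=3554345, p(70)=4087968, p(71)=4697205, p(72)=5392783, p(73)=6185689, p(74)=7089500, p(75)=8118264, p(76)=9289091, p(77)=10619863, p(78)=12132164, p(79)=13848650, p(80)=15796476, p(81)=18004327, p(82)=20506255, p(83)=23338469, p(84)=26543660, p(85)=30167357, p(86)=34262962, p(87)=38887673, p(88)=44108109, p(89)=49995925, p(90)=56634173, p(91)=64112359.
Final step: p(92) = p(91) + p(90) - p(87) - p(85) + p(80) + p(77) - p(70) - p(66) + p(57) + p(52) - p(41) - p(35) + p(22) + p(15) - p(0)
= 64112359 + 56634173 - 38887673 - 30167357 + 15796476 + 10619863 - 4087968 - 2323520 + 614154 + 281589 - 44583 - 14883 + 1002 + 176 - 1
= 72533807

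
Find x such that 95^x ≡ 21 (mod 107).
45

Baby-step giant-step with step n = ⌈√107⌉ = 11.
Baby steps 95^j mod 107 (j:value) for j=0..10: 0:1, 1:95, 2:37, 3:91, 4:85, 5:50, 6:42, 7:31, 8:56, 9:77, 10:39.
Giant-step multiplier: 95^(-11) ≡ 95^(106-11) = 95^95 ≡ 8 (mod 107).
Giant steps γ_i = 21·8^i mod 107: γ_0=21, γ_1=61, γ_2=60, γ_3=52, γ_4=95 (in table at j=1).
x = i·n + j = 4·11 + 1 = 45.
Check: 95^45 ≡ 21 (mod 107).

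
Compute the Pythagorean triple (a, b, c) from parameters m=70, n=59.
(1419, 8260, 8381)

Euclid's formula: a = m² - n², b = 2mn, c = m² + n²
m = 70, n = 59
a = 70² - 59² = 4900 - 3481 = 1419
b = 2 × 70 × 59 = 8260
c = 70² + 59² = 4900 + 3481 = 8381
Verification: 1419² + 8260² = 2013561 + 68227600 = 70241161 = 8381² ✓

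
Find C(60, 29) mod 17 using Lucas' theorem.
0

Using Lucas' theorem:
Write n=60 and k=29 in base 17:
n in base 17: [3, 9]
k in base 17: [1, 12]
C(60,29) mod 17 = ∏ C(n_i, k_i) mod 17
Digit binomials (mod 17): C(3,1) = 3; C(9,12) = 0 (k_i > n_i)
Product: 3 × 0 = 0 ≡ 0 (mod 17)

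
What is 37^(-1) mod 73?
2

gcd(37, 73) = 1, so the inverse exists.
Extended Euclidean algorithm on (73, 37):
73 = 1 × 37 + 36  ⟹  36 = (1)·73 + (-1)·37
37 = 1 × 36 + 1  ⟹  1 = (-1)·73 + (2)·37
So (2)·37 ≡ 1 (mod 73), i.e. 37^(-1) ≡ 2 (mod 73).
Check: 37 × 2 = 74 ≡ 1 (mod 73)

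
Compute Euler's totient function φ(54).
18

54 = 2 × 3^3
φ(n) = n × ∏(1 - 1/p) for each prime p dividing n
φ(54) = 54 × (1 - 1/2) × (1 - 1/3) = 18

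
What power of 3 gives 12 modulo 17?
13

Baby-step giant-step with step n = ⌈√17⌉ = 5.
Baby steps 3^j mod 17 (j:value) for j=0..4: 0:1, 1:3, 2:9, 3:10, 4:13.
Giant-step multiplier: 3^(-5) ≡ 3^(16-5) = 3^11 ≡ 7 (mod 17).
Giant steps γ_i = 12·7^i mod 17: γ_0=12, γ_1=16, γ_2=10 (in table at j=3).
x = i·n + j = 2·5 + 3 = 13.
Check: 3^13 ≡ 12 (mod 17).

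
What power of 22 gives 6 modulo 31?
5

Baby-step giant-step with step n = ⌈√31⌉ = 6.
Baby steps 22^j mod 31 (j:value) for j=0..5: 0:1, 1:22, 2:19, 3:15, 4:20, 5:6.
h = 6 is already in the table at j=5, so x = 5.
Check: 22^5 ≡ 6 (mod 31).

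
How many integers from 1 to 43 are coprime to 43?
42

43 = 43
φ(n) = n × ∏(1 - 1/p) for each prime p dividing n
φ(43) = 43 × (1 - 1/43) = 42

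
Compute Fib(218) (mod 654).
1

Matrix identity: Q^n = [[F_(n+1), F_n], [F_n, F_(n-1)]] with Q = [[1,1],[1,0]].
n = 218 = 11011010₂. Square-and-multiply, entries mod 654:
Q^1 = [[1,1],[1,0]]
Q^3 = (Q^1)²·Q = [[3,2],[2,1]]
Q^6 = (Q^3)² = [[13,8],[8,5]]
Q^13 = (Q^6)²·Q = [[377,233],[233,144]]
Q^27 = (Q^13)²·Q = [[621,218],[218,403]]
Q^54 = (Q^27)² = [[217,218],[218,653]]
Q^109 = (Q^54)²·Q = [[437,437],[437,0]]
Q^218 = (Q^109)² = [[2,1],[1,1]]
F_218 mod 654 = Q^218[0][1] = 1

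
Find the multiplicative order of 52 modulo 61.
10

61 is prime, so ord(52) divides φ(61) = 60.
Divisors of 60: 1, 2, 3, 4, 5, 6, 10, 12, 15, 20, 30, 60.
Repeated squaring: 52^1 ≡ 52, 52^2 ≡ 20, 52^4 ≡ 34, 52^8 ≡ 58, 52^16 ≡ 9, 52^32 ≡ 20 (mod 61).
Test 52^d mod 61 for each divisor d in increasing order:
52^1 ≡ 52
52^2 ≡ 20
52^3 = 52^2·52^1 ≡ 3
52^4 ≡ 34
52^5 = 52^4·52^1 ≡ 60
52^6 = 52^4·52^2 ≡ 9
52^10 = 52^8·52^2 ≡ 1  ← first divisor giving 1
The order is 10.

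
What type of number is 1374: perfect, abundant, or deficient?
abundant

Proper divisors of 1374: sum = 1 + 2 + 3 + 6 + 229 + 458 + 687 = 1386
Since 1386 > 1374, 1374 is abundant.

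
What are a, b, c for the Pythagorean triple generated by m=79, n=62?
(2397, 9796, 10085)

Euclid's formula: a = m² - n², b = 2mn, c = m² + n²
m = 79, n = 62
a = 79² - 62² = 6241 - 3844 = 2397
b = 2 × 79 × 62 = 9796
c = 79² + 62² = 6241 + 3844 = 10085
Verification: 2397² + 9796² = 5745609 + 95961616 = 101707225 = 10085² ✓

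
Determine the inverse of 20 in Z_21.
20

gcd(20, 21) = 1, so the inverse exists.
Extended Euclidean algorithm on (21, 20):
21 = 1 × 20 + 1  ⟹  1 = (1)·21 + (-1)·20
So (-1)·20 ≡ 1 (mod 21), i.e. 20^(-1) ≡ -1 ≡ 20 (mod 21).
Check: 20 × 20 = 400 ≡ 1 (mod 21)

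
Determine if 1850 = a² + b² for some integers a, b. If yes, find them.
1² + 43² (a=1, b=43)

Factorization: 1850 = 2 × 5^2 × 37
By Fermat: n is sum of two squares iff every prime p ≡ 3 (mod 4) appears to even power.
All primes ≡ 3 (mod 4) appear to even power.
Search a = 0, 1, 2, … for 1850 - a² a perfect square: first hit at a = 1: 1850 - 1 = 1849 = 43².
1850 = 1² + 43² = 1 + 1849 ✓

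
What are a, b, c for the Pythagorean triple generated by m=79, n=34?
(5085, 5372, 7397)

Euclid's formula: a = m² - n², b = 2mn, c = m² + n²
m = 79, n = 34
a = 79² - 34² = 6241 - 1156 = 5085
b = 2 × 79 × 34 = 5372
c = 79² + 34² = 6241 + 1156 = 7397
Verification: 5085² + 5372² = 25857225 + 28858384 = 54715609 = 7397² ✓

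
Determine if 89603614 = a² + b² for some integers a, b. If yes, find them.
Not possible

Factorization: 89603614 = 2 × 41 × 103^3
By Fermat: n is sum of two squares iff every prime p ≡ 3 (mod 4) appears to even power.
Prime(s) ≡ 3 (mod 4) with odd exponent: [(103, 3)]
Therefore 89603614 cannot be expressed as a² + b².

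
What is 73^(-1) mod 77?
19

gcd(73, 77) = 1, so the inverse exists.
Extended Euclidean algorithm on (77, 73):
77 = 1 × 73 + 4  ⟹  4 = (1)·77 + (-1)·73
73 = 18 × 4 + 1  ⟹  1 = (-18)·77 + (19)·73
So (19)·73 ≡ 1 (mod 77), i.e. 73^(-1) ≡ 19 (mod 77).
Check: 73 × 19 = 1387 ≡ 1 (mod 77)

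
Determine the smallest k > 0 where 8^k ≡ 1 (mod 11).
10

11 is prime, so ord(8) divides φ(11) = 10.
Divisors of 10: 1, 2, 5, 10.
Repeated squaring: 8^1 ≡ 8, 8^2 ≡ 9, 8^4 ≡ 4, 8^8 ≡ 5 (mod 11).
Test 8^d mod 11 for each divisor d in increasing order:
8^1 ≡ 8
8^2 ≡ 9
8^5 = 8^4·8^1 ≡ 10
8^10 = 8^8·8^2 ≡ 1  ← first divisor giving 1
The order is 10.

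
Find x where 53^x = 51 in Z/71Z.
55

Baby-step giant-step with step n = ⌈√71⌉ = 9.
Baby steps 53^j mod 71 (j:value) for j=0..8: 0:1, 1:53, 2:40, 3:61, 4:38, 5:26, 6:29, 7:46, 8:24.
Giant-step multiplier: 53^(-9) ≡ 53^(70-9) = 53^61 ≡ 59 (mod 71).
Giant steps γ_i = 51·59^i mod 71: γ_0=51, γ_1=27, γ_2=31, γ_3=54, γ_4=62, γ_5=37, γ_6=53 (in table at j=1).
x = i·n + j = 6·9 + 1 = 55.
Check: 53^55 ≡ 51 (mod 71).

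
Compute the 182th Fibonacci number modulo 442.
273

Matrix identity: Q^n = [[F_(n+1), F_n], [F_n, F_(n-1)]] with Q = [[1,1],[1,0]].
n = 182 = 10110110₂. Square-and-multiply, entries mod 442:
Q^1 = [[1,1],[1,0]]
Q^2 = (Q^1)² = [[2,1],[1,1]]
Q^5 = (Q^2)²·Q = [[8,5],[5,3]]
Q^11 = (Q^5)²·Q = [[144,89],[89,55]]
Q^22 = (Q^11)² = [[369,31],[31,338]]
Q^45 = (Q^22)²·Q = [[361,102],[102,259]]
Q^91 = (Q^45)²·Q = [[203,169],[169,34]]
Q^182 = (Q^91)² = [[376,273],[273,103]]
F_182 mod 442 = Q^182[0][1] = 273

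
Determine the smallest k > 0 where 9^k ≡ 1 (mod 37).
9

37 is prime, so ord(9) divides φ(37) = 36.
Divisors of 36: 1, 2, 3, 4, 6, 9, 12, 18, 36.
Repeated squaring: 9^1 ≡ 9, 9^2 ≡ 7, 9^4 ≡ 12, 9^8 ≡ 33, 9^16 ≡ 16, 9^32 ≡ 34 (mod 37).
Test 9^d mod 37 for each divisor d in increasing order:
9^1 ≡ 9
9^2 ≡ 7
9^3 = 9^2·9^1 ≡ 26
9^4 ≡ 12
9^6 = 9^4·9^2 ≡ 10
9^9 = 9^8·9^1 ≡ 1  ← first divisor giving 1
The order is 9.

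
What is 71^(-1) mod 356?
351

gcd(71, 356) = 1, so the inverse exists.
Extended Euclidean algorithm on (356, 71):
356 = 5 × 71 + 1  ⟹  1 = (1)·356 + (-5)·71
So (-5)·71 ≡ 1 (mod 356), i.e. 71^(-1) ≡ -5 ≡ 351 (mod 356).
Check: 71 × 351 = 24921 ≡ 1 (mod 356)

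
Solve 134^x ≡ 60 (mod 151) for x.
51

Baby-step giant-step with step n = ⌈√151⌉ = 13.
Baby steps 134^j mod 151 (j:value) for j=0..12: 0:1, 1:134, 2:138, 3:70, 4:18, 5:147, 6:68, 7:52, 8:22, 9:79, 10:16, 11:30, 12:94.
Giant-step multiplier: 134^(-13) ≡ 134^(150-13) = 134^137 ≡ 12 (mod 151).
Giant steps γ_i = 60·12^i mod 151: γ_0=60, γ_1=116, γ_2=33, γ_3=94 (in table at j=12).
x = i·n + j = 3·13 + 12 = 51.
Check: 134^51 ≡ 60 (mod 151).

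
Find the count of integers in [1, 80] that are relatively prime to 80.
32

80 = 2^4 × 5
φ(n) = n × ∏(1 - 1/p) for each prime p dividing n
φ(80) = 80 × (1 - 1/2) × (1 - 1/5) = 32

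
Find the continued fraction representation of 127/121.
[1; 20, 6]

Euclidean algorithm steps:
127 = 1 × 121 + 6
121 = 20 × 6 + 1
6 = 6 × 1 + 0
Continued fraction: [1; 20, 6]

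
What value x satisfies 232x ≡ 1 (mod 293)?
24

gcd(232, 293) = 1, so the inverse exists.
Extended Euclidean algorithm on (293, 232):
293 = 1 × 232 + 61  ⟹  61 = (1)·293 + (-1)·232
232 = 3 × 61 + 49  ⟹  49 = (-3)·293 + (4)·232
61 = 1 × 49 + 12  ⟹  12 = (4)·293 + (-5)·232
49 = 4 × 12 + 1  ⟹  1 = (-19)·293 + (24)·232
So (24)·232 ≡ 1 (mod 293), i.e. 232^(-1) ≡ 24 (mod 293).
Check: 232 × 24 = 5568 ≡ 1 (mod 293)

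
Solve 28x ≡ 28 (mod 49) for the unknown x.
x ≡ 1 (mod 7)

gcd(28, 49) = 7, which divides 28, so solutions exist.
Divide through by 7: 4x ≡ 4 (mod 7).
Find 4^(-1) mod 7 by the extended Euclidean algorithm:
7 = 1 × 4 + 3  ⟹  3 = (1)·7 + (-1)·4
4 = 1 × 3 + 1  ⟹  1 = (-1)·7 + (2)·4
So (2)·4 ≡ 1 (mod 7), i.e. 4^(-1) ≡ 2 (mod 7).
x ≡ 2 × 4 = 8 ≡ 1 (mod 7).
Check: 28 × 1 = 28 ≡ 28 (mod 49).
x ≡ 1 (mod 7), giving 7 solutions mod 49.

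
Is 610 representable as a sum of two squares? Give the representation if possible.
9² + 23² (a=9, b=23)

Factorization: 610 = 2 × 5 × 61
By Fermat: n is sum of two squares iff every prime p ≡ 3 (mod 4) appears to even power.
All primes ≡ 3 (mod 4) appear to even power.
Search a = 0, 1, 2, … for 610 - a² a perfect square: first hit at a = 9: 610 - 81 = 529 = 23².
610 = 9² + 23² = 81 + 529 ✓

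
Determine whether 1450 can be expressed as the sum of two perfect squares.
9² + 37² (a=9, b=37)

Factorization: 1450 = 2 × 5^2 × 29
By Fermat: n is sum of two squares iff every prime p ≡ 3 (mod 4) appears to even power.
All primes ≡ 3 (mod 4) appear to even power.
Search a = 0, 1, 2, … for 1450 - a² a perfect square: first hit at a = 9: 1450 - 81 = 1369 = 37².
1450 = 9² + 37² = 81 + 1369 ✓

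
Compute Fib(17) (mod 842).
755

Matrix identity: Q^n = [[F_(n+1), F_n], [F_n, F_(n-1)]] with Q = [[1,1],[1,0]].
n = 17 = 10001₂. Square-and-multiply, entries mod 842:
Q^1 = [[1,1],[1,0]]
Q^2 = (Q^1)² = [[2,1],[1,1]]
Q^4 = (Q^2)² = [[5,3],[3,2]]
Q^8 = (Q^4)² = [[34,21],[21,13]]
Q^17 = (Q^8)²·Q = [[58,755],[755,145]]
F_17 mod 842 = Q^17[0][1] = 755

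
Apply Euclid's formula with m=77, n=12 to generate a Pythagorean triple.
(5785, 1848, 6073)

Euclid's formula: a = m² - n², b = 2mn, c = m² + n²
m = 77, n = 12
a = 77² - 12² = 5929 - 144 = 5785
b = 2 × 77 × 12 = 1848
c = 77² + 12² = 5929 + 144 = 6073
Verification: 5785² + 1848² = 33466225 + 3415104 = 36881329 = 6073² ✓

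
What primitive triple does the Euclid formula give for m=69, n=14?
(4565, 1932, 4957)

Euclid's formula: a = m² - n², b = 2mn, c = m² + n²
m = 69, n = 14
a = 69² - 14² = 4761 - 196 = 4565
b = 2 × 69 × 14 = 1932
c = 69² + 14² = 4761 + 196 = 4957
Verification: 4565² + 1932² = 20839225 + 3732624 = 24571849 = 4957² ✓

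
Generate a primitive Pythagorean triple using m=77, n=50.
(3429, 7700, 8429)

Euclid's formula: a = m² - n², b = 2mn, c = m² + n²
m = 77, n = 50
a = 77² - 50² = 5929 - 2500 = 3429
b = 2 × 77 × 50 = 7700
c = 77² + 50² = 5929 + 2500 = 8429
Verification: 3429² + 7700² = 11758041 + 59290000 = 71048041 = 8429² ✓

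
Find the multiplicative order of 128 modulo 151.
15

151 is prime, so ord(128) divides φ(151) = 150.
Divisors of 150: 1, 2, 3, 5, 6, 10, 15, 25, 30, 50, 75, 150.
Repeated squaring: 128^1 ≡ 128, 128^2 ≡ 76, 128^4 ≡ 38, 128^8 ≡ 85, 128^16 ≡ 128, 128^32 ≡ 76, 128^64 ≡ 38, 128^128 ≡ 85 (mod 151).
Test 128^d mod 151 for each divisor d in increasing order:
128^1 ≡ 128
128^2 ≡ 76
128^3 = 128^2·128^1 ≡ 64
128^5 = 128^4·128^1 ≡ 32
128^6 = 128^4·128^2 ≡ 19
128^10 = 128^8·128^2 ≡ 118
128^15 = 128^8·128^4·128^2·128^1 ≡ 1  ← first divisor giving 1
The order is 15.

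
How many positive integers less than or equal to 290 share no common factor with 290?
112

290 = 2 × 5 × 29
φ(n) = n × ∏(1 - 1/p) for each prime p dividing n
φ(290) = 290 × (1 - 1/2) × (1 - 1/5) × (1 - 1/29) = 112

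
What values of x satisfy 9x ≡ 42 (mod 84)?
x ≡ 14 (mod 28)

gcd(9, 84) = 3, which divides 42, so solutions exist.
Divide through by 3: 3x ≡ 14 (mod 28).
Find 3^(-1) mod 28 by the extended Euclidean algorithm:
28 = 9 × 3 + 1  ⟹  1 = (1)·28 + (-9)·3
So (-9)·3 ≡ 1 (mod 28), i.e. 3^(-1) ≡ -9 ≡ 19 (mod 28).
x ≡ 19 × 14 = 266 ≡ 14 (mod 28).
Check: 9 × 14 = 126 ≡ 42 (mod 84).
x ≡ 14 (mod 28), giving 3 solutions mod 84.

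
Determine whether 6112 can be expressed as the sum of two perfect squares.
Not possible

Factorization: 6112 = 2^5 × 191
By Fermat: n is sum of two squares iff every prime p ≡ 3 (mod 4) appears to even power.
Prime(s) ≡ 3 (mod 4) with odd exponent: [(191, 1)]
Therefore 6112 cannot be expressed as a² + b².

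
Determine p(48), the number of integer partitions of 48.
147273

p(n) counts ways to write n as a sum of positive integers (order ignored).
Euler's pentagonal recurrence: p(k) = p(k-1) + p(k-2) - p(k-5) - p(k-7) + p(k-12) + p(k-15) - ... (offsets j(3j∓1)/2, signs ++--, p(0)=1, p(<0)=0).
DP table for k = 0..47: p(0)=1, p(1)=1, p(2)=2, p(3)=3, p(4)=5, p(5)=7, p(6)=11, p(7)=15, p(8)=22, p(9)=30, p(10)=42, p(11)=56, p(12)=77, p(13)=101, p(14)=135, p(15)=176, p(16)=231, p(17)=297, p(18)=385, p(19)=490, p(20)=627, p(21)=792, p(22)=1002, p(23)=1255, p(24)=1575, p(25)=1958, p(26)=2436, p(27)=3010, p(28)=3718, p(29)=4565, p(30)=5604, p(31)=6842, p(32)=8349, p(33)=10143, p(34)=12310, p(35)=14883, p(36)=17977, p(37)=21637, p(38)=26015, p(39)=31185, p(40)=37338, p(41)=44583, p(42)=53174, p(43)=63261, p(44)=75175, p(45)=89134, p(46)=105558, p(47)=124754.
Final step: p(48) = p(47) + p(46) - p(43) - p(41) + p(36) + p(33) - p(26) - p(22) + p(13) + p(8)
= 124754 + 105558 - 63261 - 44583 + 17977 + 10143 - 2436 - 1002 + 101 + 22
= 147273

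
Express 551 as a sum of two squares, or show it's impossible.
Not possible

Factorization: 551 = 19 × 29
By Fermat: n is sum of two squares iff every prime p ≡ 3 (mod 4) appears to even power.
Prime(s) ≡ 3 (mod 4) with odd exponent: [(19, 1)]
Therefore 551 cannot be expressed as a² + b².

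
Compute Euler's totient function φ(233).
232

233 = 233
φ(n) = n × ∏(1 - 1/p) for each prime p dividing n
φ(233) = 233 × (1 - 1/233) = 232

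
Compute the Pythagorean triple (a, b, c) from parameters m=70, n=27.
(4171, 3780, 5629)

Euclid's formula: a = m² - n², b = 2mn, c = m² + n²
m = 70, n = 27
a = 70² - 27² = 4900 - 729 = 4171
b = 2 × 70 × 27 = 3780
c = 70² + 27² = 4900 + 729 = 5629
Verification: 4171² + 3780² = 17397241 + 14288400 = 31685641 = 5629² ✓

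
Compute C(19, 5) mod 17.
0

Using Lucas' theorem:
Write n=19 and k=5 in base 17:
n in base 17: [1, 2]
k in base 17: [0, 5]
C(19,5) mod 17 = ∏ C(n_i, k_i) mod 17
Digit binomials (mod 17): C(1,0) = 1; C(2,5) = 0 (k_i > n_i)
Product: 1 × 0 = 0 ≡ 0 (mod 17)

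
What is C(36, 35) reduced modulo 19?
17

Using Lucas' theorem:
Write n=36 and k=35 in base 19:
n in base 19: [1, 17]
k in base 19: [1, 16]
C(36,35) mod 19 = ∏ C(n_i, k_i) mod 19
Digit binomials (mod 19): C(1,1) = 1; C(17,16) = 17
Product: 1 × 17 = 17 ≡ 17 (mod 19)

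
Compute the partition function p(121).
2056148051

p(n) counts ways to write n as a sum of positive integers (order ignored).
Euler's pentagonal recurrence: p(k) = p(k-1) + p(k-2) - p(k-5) - p(k-7) + p(k-12) + p(k-15) - ... (offsets j(3j∓1)/2, signs ++--, p(0)=1, p(<0)=0).
DP table for k = 0..120: p(0)=1, p(1)=1, p(2)=2, p(3)=3, p(4)=5, p(5)=7, p(6)=11, p(7)=15, p(8)=22, p(9)=30, p(10)=42, p(11)=56, p(12)=77, p(13)=101, p(14)=135, p(15)=176, p(16)=231, p(17)=297, p(18)=385, p(19)=490, p(20)=627, p(21)=792, p(22)=1002, p(23)=1255, p(24)=1575, p(25)=1958, p(26)=2436, p(27)=3010, p(28)=3718, p(29)=4565, p(30)=5604, p(31)=6842, p(32)=8349, p(33)=10143, p(34)=12310, p(35)=14883, p(36)=17977, p(37)=21637, p(38)=26015, p(39)=31185, p(40)=37338, p(41)=44583, p(42)=53174, p(43)=63261, p(44)=75175, p(45)=89134, p(46)=105558, p(47)=124754, p(48)=147273, p(49)=173525, p(50)=204226, p(51)=239943, p(52)=281589, p(53)=329931, p(54)=386155, p(55)=451276, p(56)=526823, p(57)=614154, p(58)=715220, p(59)=831820, p(60)=966467, p(61)=1121505, p(62)=1300156, p(63)=1505499, p(64)=1741630, p(65)=2012558, p(66)=2323520, p(67)=2679689, p(68)=3087735, p(69)=3554345, p(70)=4087968, p(71)=4697205, p(72)=5392783, p(73)=6185689, p(74)=7089500, p(75)=8118264, p(76)=9289091, p(77)=10619863, p(78)=12132164, p(79)=13848650, p(80)=15796476, p(81)=18004327, p(82)=20506255, p(83)=23338469, p(84)=26543660, p(85)=30167357, p(86)=34262962, p(87)=38887673, p(88)=44108109, p(89)=49995925, p(90)=56634173, p(91)=64112359, p(92)=72533807, p(93)=82010177, p(94)=92669720, p(95)=104651419, p(96)=118114304, p(97)=133230930, p(98)=150198136, p(99)=169229875, p(100)=190569292, p(101)=214481126, p(102)=241265379, p(103)=271248950, p(104)=304801365, p(105)=342325709, p(106)=384276336, p(107)=431149389, p(108)=483502844, p(109)=541946240, p(110)=607163746, p(111)=679903203, p(112)=761002156, p(113)=851376628, p(114)=952050665, p(115)=1064144451, p(116)=1188908248, p(117)=1327710076, p(118)=1482074143, p(119)=1653668665, p(120)=1844349560.
Final step: p(121) = p(120) + p(119) - p(116) - p(114) + p(109) + p(106) - p(99) - p(95) + p(86) + p(81) - p(70) - p(64) + p(51) + p(44) - p(29) - p(21) + p(4)
= 1844349560 + 1653668665 - 1188908248 - 952050665 + 541946240 + 384276336 - 169229875 - 104651419 + 34262962 + 18004327 - 4087968 - 1741630 + 239943 + 75175 - 4565 - 792 + 5
= 2056148051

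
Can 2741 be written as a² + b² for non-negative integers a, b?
25² + 46² (a=25, b=46)

Factorization: 2741 = 2741
By Fermat: n is sum of two squares iff every prime p ≡ 3 (mod 4) appears to even power.
All primes ≡ 3 (mod 4) appear to even power.
Search a = 0, 1, 2, … for 2741 - a² a perfect square: first hit at a = 25: 2741 - 625 = 2116 = 46².
2741 = 25² + 46² = 625 + 2116 ✓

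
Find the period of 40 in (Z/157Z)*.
39

157 is prime, so ord(40) divides φ(157) = 156.
Divisors of 156: 1, 2, 3, 4, 6, 12, 13, 26, 39, 52, 78, 156.
Repeated squaring: 40^1 ≡ 40, 40^2 ≡ 30, 40^4 ≡ 115, 40^8 ≡ 37, 40^16 ≡ 113, 40^32 ≡ 52, 40^64 ≡ 35, 40^128 ≡ 126 (mod 157).
Test 40^d mod 157 for each divisor d in increasing order:
40^1 ≡ 40
40^2 ≡ 30
40^3 = 40^2·40^1 ≡ 101
40^4 ≡ 115
40^6 = 40^4·40^2 ≡ 153
40^12 = 40^8·40^4 ≡ 16
40^13 = 40^8·40^4·40^1 ≡ 12
40^26 = 40^16·40^8·40^2 ≡ 144
40^39 = 40^32·40^4·40^2·40^1 ≡ 1  ← first divisor giving 1
The order is 39.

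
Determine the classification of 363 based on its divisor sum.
deficient

Proper divisors of 363: sum = 1 + 3 + 11 + 33 + 121 = 169
Since 169 < 363, 363 is deficient.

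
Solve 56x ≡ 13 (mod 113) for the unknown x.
x ≡ 87 (mod 113)

gcd(56, 113) = 1, which divides 13, so solutions exist.
Find 56^(-1) mod 113 by the extended Euclidean algorithm:
113 = 2 × 56 + 1  ⟹  1 = (1)·113 + (-2)·56
So (-2)·56 ≡ 1 (mod 113), i.e. 56^(-1) ≡ -2 ≡ 111 (mod 113).
x ≡ 111 × 13 = 1443 ≡ 87 (mod 113).
Check: 56 × 87 = 4872 ≡ 13 (mod 113).
Unique solution: x ≡ 87 (mod 113)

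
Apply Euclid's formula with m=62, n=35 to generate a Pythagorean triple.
(2619, 4340, 5069)

Euclid's formula: a = m² - n², b = 2mn, c = m² + n²
m = 62, n = 35
a = 62² - 35² = 3844 - 1225 = 2619
b = 2 × 62 × 35 = 4340
c = 62² + 35² = 3844 + 1225 = 5069
Verification: 2619² + 4340² = 6859161 + 18835600 = 25694761 = 5069² ✓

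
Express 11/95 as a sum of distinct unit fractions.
1/9 + 1/214 + 1/182970

Greedy algorithm:
11/95: ceiling(95/11) = 9, use 1/9
4/855: ceiling(855/4) = 214, use 1/214
1/182970: ceiling(182970/1) = 182970, use 1/182970
Result: 11/95 = 1/9 + 1/214 + 1/182970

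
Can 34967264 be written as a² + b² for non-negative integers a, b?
Not possible

Factorization: 34967264 = 2^5 × 103^3
By Fermat: n is sum of two squares iff every prime p ≡ 3 (mod 4) appears to even power.
Prime(s) ≡ 3 (mod 4) with odd exponent: [(103, 3)]
Therefore 34967264 cannot be expressed as a² + b².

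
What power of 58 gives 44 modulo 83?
2

Baby-step giant-step with step n = ⌈√83⌉ = 10.
Baby steps 58^j mod 83 (j:value) for j=0..9: 0:1, 1:58, 2:44, 3:62, 4:27, 5:72, 6:26, 7:14, 8:65, 9:35.
h = 44 is already in the table at j=2, so x = 2.
Check: 58^2 ≡ 44 (mod 83).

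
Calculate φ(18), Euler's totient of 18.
6

18 = 2 × 3^2
φ(n) = n × ∏(1 - 1/p) for each prime p dividing n
φ(18) = 18 × (1 - 1/2) × (1 - 1/3) = 6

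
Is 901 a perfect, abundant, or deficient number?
deficient

Proper divisors of 901: sum = 1 + 17 + 53 = 71
Since 71 < 901, 901 is deficient.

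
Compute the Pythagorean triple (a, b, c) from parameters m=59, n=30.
(2581, 3540, 4381)

Euclid's formula: a = m² - n², b = 2mn, c = m² + n²
m = 59, n = 30
a = 59² - 30² = 3481 - 900 = 2581
b = 2 × 59 × 30 = 3540
c = 59² + 30² = 3481 + 900 = 4381
Verification: 2581² + 3540² = 6661561 + 12531600 = 19193161 = 4381² ✓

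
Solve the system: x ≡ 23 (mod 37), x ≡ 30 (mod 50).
430

Using Chinese Remainder Theorem:
M = 37 × 50 = 1850
M1 = 50, M2 = 37
y1 = 50^(-1) mod 37 = 20
y2 = 37^(-1) mod 50 = 23
x = (23×50×20 + 30×37×23) mod 1850 = 430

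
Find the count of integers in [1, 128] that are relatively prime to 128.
64

128 = 2^7
φ(n) = n × ∏(1 - 1/p) for each prime p dividing n
φ(128) = 128 × (1 - 1/2) = 64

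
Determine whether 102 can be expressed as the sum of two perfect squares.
Not possible

Factorization: 102 = 2 × 3 × 17
By Fermat: n is sum of two squares iff every prime p ≡ 3 (mod 4) appears to even power.
Prime(s) ≡ 3 (mod 4) with odd exponent: [(3, 1)]
Therefore 102 cannot be expressed as a² + b².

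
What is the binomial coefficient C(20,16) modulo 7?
1

Using Lucas' theorem:
Write n=20 and k=16 in base 7:
n in base 7: [2, 6]
k in base 7: [2, 2]
C(20,16) mod 7 = ∏ C(n_i, k_i) mod 7
Digit binomials (mod 7): C(2,2) = 1; C(6,2) = 15 ≡ 1
Product: 1 × 1 = 1 ≡ 1 (mod 7)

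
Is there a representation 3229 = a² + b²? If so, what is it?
27² + 50² (a=27, b=50)

Factorization: 3229 = 3229
By Fermat: n is sum of two squares iff every prime p ≡ 3 (mod 4) appears to even power.
All primes ≡ 3 (mod 4) appear to even power.
Search a = 0, 1, 2, … for 3229 - a² a perfect square: first hit at a = 27: 3229 - 729 = 2500 = 50².
3229 = 27² + 50² = 729 + 2500 ✓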